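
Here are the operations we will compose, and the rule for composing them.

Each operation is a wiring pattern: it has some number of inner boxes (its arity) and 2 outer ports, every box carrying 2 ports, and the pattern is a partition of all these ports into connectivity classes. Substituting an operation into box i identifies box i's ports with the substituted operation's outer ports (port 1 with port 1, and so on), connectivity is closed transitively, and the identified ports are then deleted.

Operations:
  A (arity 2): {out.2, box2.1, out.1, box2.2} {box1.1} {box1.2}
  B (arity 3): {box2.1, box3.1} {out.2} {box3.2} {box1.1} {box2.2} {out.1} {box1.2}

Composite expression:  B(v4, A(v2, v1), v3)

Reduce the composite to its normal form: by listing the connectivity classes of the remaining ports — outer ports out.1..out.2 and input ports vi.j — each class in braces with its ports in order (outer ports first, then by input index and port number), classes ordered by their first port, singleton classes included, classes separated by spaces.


{out.1} {out.2} {v1.1, v1.2, v3.1} {v2.1} {v2.2} {v3.2} {v4.1} {v4.2}


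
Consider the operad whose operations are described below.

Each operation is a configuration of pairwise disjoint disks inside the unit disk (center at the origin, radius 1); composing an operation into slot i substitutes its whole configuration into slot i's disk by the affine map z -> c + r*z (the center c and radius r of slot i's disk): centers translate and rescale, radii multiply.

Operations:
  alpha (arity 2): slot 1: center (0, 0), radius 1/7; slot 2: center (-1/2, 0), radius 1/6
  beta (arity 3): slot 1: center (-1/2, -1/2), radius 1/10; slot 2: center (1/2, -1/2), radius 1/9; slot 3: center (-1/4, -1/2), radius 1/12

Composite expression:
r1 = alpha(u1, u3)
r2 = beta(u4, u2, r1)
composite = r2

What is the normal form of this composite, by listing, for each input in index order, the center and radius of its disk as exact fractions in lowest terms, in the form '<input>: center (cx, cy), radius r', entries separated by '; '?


u1: center (-1/4, -1/2), radius 1/84; u2: center (1/2, -1/2), radius 1/9; u3: center (-7/24, -1/2), radius 1/72; u4: center (-1/2, -1/2), radius 1/10

Nesting under beta composes maps z -> c + r*z down each u-path.
for u4, the 1-step affine chain lands on center (-1/2, -1/2), radius 1/10
for u2, the 1-step affine chain lands on center (1/2, -1/2), radius 1/9
for u1, the 2-step affine chain lands on center (-1/4, -1/2), radius 1/84
for u3, the 2-step affine chain lands on center (-7/24, -1/2), radius 1/72


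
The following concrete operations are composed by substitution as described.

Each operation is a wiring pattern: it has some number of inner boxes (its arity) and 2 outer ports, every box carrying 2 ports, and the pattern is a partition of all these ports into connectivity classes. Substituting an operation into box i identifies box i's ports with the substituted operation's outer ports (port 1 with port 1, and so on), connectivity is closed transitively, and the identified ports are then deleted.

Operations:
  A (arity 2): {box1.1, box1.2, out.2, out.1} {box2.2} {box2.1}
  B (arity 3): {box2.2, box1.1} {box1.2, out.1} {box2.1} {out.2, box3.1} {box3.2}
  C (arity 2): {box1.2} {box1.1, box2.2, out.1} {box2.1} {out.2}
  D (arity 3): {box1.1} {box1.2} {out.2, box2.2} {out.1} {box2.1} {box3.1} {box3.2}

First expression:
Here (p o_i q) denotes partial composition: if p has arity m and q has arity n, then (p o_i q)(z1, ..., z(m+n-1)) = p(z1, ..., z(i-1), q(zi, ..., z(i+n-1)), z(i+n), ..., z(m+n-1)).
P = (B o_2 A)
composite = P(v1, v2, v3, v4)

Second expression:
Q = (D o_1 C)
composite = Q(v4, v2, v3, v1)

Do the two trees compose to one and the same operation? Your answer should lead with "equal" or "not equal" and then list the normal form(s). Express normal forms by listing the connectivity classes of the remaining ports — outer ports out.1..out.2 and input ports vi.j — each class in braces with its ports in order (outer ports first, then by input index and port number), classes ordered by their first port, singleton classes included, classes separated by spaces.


Normal form of the first expression: {out.1, v1.2} {out.2, v4.1} {v1.1, v2.1, v2.2} {v3.1} {v3.2} {v4.2}
Normal form of the second expression: {out.1} {out.2, v3.2} {v1.1} {v1.2} {v2.1} {v2.2, v4.1} {v3.1} {v4.2}
No match — not equal.

not equal; the first gives {out.1, v1.2} {out.2, v4.1} {v1.1, v2.1, v2.2} {v3.1} {v3.2} {v4.2} and the second {out.1} {out.2, v3.2} {v1.1} {v1.2} {v2.1} {v2.2, v4.1} {v3.1} {v4.2}


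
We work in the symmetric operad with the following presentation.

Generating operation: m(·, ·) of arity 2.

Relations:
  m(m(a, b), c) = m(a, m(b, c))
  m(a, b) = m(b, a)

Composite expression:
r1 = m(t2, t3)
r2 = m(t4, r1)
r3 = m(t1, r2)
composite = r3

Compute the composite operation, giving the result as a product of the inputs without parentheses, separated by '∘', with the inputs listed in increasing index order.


t1 ∘ t2 ∘ t3 ∘ t4

Key point: m commutes, so take the t-inputs in any fixed order.
m(t2, t3) flattens to t2 ∘ t3
m(t4, m(t2, t3)) flattens to t4 ∘ t2 ∘ t3
m(t1, m(t4, m(t2, t3))) flattens to t1 ∘ t4 ∘ t2 ∘ t3
putting the inputs in ascending order: t1 ∘ t2 ∘ t3 ∘ t4


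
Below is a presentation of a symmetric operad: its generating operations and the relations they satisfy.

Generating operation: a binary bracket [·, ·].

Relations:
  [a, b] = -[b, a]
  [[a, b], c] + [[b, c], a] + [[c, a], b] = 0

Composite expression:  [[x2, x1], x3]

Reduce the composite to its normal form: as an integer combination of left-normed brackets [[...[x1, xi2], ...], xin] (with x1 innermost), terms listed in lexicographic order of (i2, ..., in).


-[[x1, x2], x3]

In the tensor algebra, words opening x1 carry the x1-anchored form.
Composite bracket: [[x2, x1], x3]
Applying ab - ba throughout gives 4 signed words (2^2 = 4).
Coefficients come from the x1-initial words:
  from x1x2x3, sign -1: term -[[x1, x2], x3]


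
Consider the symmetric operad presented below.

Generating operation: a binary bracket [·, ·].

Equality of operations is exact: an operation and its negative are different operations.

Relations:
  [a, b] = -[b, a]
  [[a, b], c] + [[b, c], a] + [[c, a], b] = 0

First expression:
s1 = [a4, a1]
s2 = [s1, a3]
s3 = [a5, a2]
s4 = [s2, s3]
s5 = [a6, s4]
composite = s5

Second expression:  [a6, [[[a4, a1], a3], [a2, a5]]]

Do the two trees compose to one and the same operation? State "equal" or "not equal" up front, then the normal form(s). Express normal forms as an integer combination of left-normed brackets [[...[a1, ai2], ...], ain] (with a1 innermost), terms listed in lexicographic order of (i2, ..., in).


not equal; the first gives -[[[[[a1, a4], a3], a2], a5], a6] + [[[[[a1, a4], a3], a5], a2], a6] and the second [[[[[a1, a4], a3], a2], a5], a6] - [[[[[a1, a4], a3], a5], a2], a6]

In normal form, the first expression is -[[[[[a1, a4], a3], a2], a5], a6] + [[[[[a1, a4], a3], a5], a2], a6]
In normal form, the second expression is [[[[[a1, a4], a3], a2], a5], a6] - [[[[[a1, a4], a3], a5], a2], a6]
No match — not equal.


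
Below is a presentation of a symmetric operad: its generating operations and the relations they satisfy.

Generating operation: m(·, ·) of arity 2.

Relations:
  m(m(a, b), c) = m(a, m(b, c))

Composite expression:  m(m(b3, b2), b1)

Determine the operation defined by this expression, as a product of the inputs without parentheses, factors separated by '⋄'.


b3 ⋄ b2 ⋄ b1


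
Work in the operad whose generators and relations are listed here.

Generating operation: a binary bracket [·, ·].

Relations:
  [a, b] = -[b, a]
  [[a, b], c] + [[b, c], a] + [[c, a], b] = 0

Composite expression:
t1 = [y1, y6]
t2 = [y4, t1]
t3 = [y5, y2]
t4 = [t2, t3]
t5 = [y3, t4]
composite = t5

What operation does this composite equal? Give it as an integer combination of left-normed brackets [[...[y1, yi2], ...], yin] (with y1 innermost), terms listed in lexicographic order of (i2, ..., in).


Skip Jacobi rewriting: expand, keep y1-initial words, read off terms.
Composite bracket: [y3, [[y4, [y1, y6]], [y5, y2]]]
Applying ab - ba throughout gives 32 signed words (2^5 = 32).
Only words starting with y1 matter:
  y1y6y4y2y5y3 (sign -1) contributes -[[[[[y1, y6], y4], y2], y5], y3]
  y1y6y4y5y2y3 (sign +1) contributes +[[[[[y1, y6], y4], y5], y2], y3]

-[[[[[y1, y6], y4], y2], y5], y3] + [[[[[y1, y6], y4], y5], y2], y3]


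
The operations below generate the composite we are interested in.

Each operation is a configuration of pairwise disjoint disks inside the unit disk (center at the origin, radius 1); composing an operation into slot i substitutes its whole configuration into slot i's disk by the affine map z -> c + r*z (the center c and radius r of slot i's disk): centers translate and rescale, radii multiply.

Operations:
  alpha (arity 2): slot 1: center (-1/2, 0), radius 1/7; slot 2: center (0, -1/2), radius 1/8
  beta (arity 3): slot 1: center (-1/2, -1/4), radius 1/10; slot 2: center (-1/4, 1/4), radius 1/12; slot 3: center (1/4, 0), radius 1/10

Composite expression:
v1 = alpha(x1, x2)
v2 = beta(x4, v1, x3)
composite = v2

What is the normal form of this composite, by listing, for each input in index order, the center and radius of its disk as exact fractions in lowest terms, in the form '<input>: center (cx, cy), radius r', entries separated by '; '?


x1: center (-7/24, 1/4), radius 1/84; x2: center (-1/4, 5/24), radius 1/96; x3: center (1/4, 0), radius 1/10; x4: center (-1/2, -1/4), radius 1/10

Affine substitution under beta: radii multiply and x-centers shift.
tracing x4 down its 1-map path: center (-1/2, -1/4), radius 1/10
tracing x1 down its 2-map path: center (-7/24, 1/4), radius 1/84
tracing x2 down its 2-map path: center (-1/4, 5/24), radius 1/96
tracing x3 down its 1-map path: center (1/4, 0), radius 1/10


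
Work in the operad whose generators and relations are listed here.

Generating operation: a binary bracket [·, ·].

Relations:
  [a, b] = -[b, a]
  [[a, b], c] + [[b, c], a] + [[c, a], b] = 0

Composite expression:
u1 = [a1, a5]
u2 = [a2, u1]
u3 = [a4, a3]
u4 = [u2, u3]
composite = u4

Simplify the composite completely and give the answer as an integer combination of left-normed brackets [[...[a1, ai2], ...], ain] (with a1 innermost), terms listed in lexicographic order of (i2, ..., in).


[[[[a1, a5], a2], a3], a4] - [[[[a1, a5], a2], a4], a3]

Left-normed coefficients sit on the a1-initial expansion words.
Composite bracket: [[a2, [a1, a5]], [a4, a3]]
Full expansion: 16 signed words from ab - ba (2^4 = 16).
Coefficients come from the a1-initial words:
  the word a1a5a2a3a4 carries sign +1 and contributes +[[[[a1, a5], a2], a3], a4]
  the word a1a5a2a4a3 carries sign -1 and contributes -[[[[a1, a5], a2], a4], a3]


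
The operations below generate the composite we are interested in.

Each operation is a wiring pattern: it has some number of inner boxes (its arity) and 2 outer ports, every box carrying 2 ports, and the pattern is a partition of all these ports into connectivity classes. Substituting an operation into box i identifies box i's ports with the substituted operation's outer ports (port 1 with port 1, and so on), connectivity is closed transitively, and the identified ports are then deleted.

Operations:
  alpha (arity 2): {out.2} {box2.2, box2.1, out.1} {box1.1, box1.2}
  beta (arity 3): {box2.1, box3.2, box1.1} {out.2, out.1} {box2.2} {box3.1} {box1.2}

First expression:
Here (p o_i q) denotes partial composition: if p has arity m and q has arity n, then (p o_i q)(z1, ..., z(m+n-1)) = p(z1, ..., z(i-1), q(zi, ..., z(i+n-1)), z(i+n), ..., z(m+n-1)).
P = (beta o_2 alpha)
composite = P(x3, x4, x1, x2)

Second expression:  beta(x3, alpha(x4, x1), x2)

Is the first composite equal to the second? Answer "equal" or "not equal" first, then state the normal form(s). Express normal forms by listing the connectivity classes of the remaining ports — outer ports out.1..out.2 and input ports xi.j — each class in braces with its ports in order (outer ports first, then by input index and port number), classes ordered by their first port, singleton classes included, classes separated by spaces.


equal: each reduces to {out.1, out.2} {x1.1, x1.2, x2.2, x3.1} {x2.1} {x3.2} {x4.1, x4.2}

The first expression, normalized: {out.1, out.2} {x1.1, x1.2, x2.2, x3.1} {x2.1} {x3.2} {x4.1, x4.2}
The second expression, normalized: {out.1, out.2} {x1.1, x1.2, x2.2, x3.1} {x2.1} {x3.2} {x4.1, x4.2}
Both agree, so they are equal.


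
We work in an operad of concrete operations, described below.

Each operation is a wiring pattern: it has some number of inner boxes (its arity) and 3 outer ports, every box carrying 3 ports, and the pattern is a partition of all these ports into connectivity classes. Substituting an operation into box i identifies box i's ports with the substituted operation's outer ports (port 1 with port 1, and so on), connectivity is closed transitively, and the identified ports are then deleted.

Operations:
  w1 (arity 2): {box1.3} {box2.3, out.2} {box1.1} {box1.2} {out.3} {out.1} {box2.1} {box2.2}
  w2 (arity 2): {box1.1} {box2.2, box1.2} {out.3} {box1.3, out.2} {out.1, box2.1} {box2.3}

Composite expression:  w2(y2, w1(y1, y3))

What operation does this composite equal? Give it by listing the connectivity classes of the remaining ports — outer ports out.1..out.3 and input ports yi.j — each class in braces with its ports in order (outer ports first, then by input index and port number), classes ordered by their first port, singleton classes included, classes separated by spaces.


{out.1} {out.2, y2.3} {out.3} {y1.1} {y1.2} {y1.3} {y2.1} {y2.2, y3.3} {y3.1} {y3.2}

Connectivity passes through glued w2-boundaries; trace each wire chain.
stage w1: inputs (y1, y3), connectivity {out.1} {out.2, y3.3} {out.3} {y1.1} {y1.2} {y1.3} {y3.1} {y3.2}, out.j its boundary
stage w2: inputs (y2, y1, y3), connectivity {out.1} {out.2, y2.3} {out.3} {y1.1} {y1.2} {y1.3} {y2.1} {y2.2, y3.3} {y3.1} {y3.2}, out.j its boundary


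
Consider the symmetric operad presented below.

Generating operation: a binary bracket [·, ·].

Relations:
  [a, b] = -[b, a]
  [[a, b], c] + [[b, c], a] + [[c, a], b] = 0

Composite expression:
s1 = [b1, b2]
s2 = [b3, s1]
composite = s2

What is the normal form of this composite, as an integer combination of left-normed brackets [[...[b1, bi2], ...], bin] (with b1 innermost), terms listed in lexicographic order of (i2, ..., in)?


-[[b1, b2], b3]

In the tensor algebra, words opening b1 carry the b1-anchored form.
Composite bracket: [b3, [b1, b2]]
Expanding via [a, b] = ab - ba: 4 signed words (2^2 = 4).
Only words starting with b1 matter:
  b1b2b3 (sign -1) contributes -[[b1, b2], b3]


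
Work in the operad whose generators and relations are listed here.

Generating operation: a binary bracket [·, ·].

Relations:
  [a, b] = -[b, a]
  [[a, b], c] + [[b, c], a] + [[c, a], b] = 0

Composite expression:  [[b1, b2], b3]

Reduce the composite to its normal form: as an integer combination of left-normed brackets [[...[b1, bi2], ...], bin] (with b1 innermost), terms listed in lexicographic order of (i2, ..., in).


[[b1, b2], b3]

In the tensor algebra, words opening b1 carry the b1-anchored form.
Composite bracket: [[b1, b2], b3]
Under [a, b] = ab - ba we get 4 signed associative words (2^2 = 4).
Keep just the words that open with b1:
  from b1b2b3, sign +1: term +[[b1, b2], b3]


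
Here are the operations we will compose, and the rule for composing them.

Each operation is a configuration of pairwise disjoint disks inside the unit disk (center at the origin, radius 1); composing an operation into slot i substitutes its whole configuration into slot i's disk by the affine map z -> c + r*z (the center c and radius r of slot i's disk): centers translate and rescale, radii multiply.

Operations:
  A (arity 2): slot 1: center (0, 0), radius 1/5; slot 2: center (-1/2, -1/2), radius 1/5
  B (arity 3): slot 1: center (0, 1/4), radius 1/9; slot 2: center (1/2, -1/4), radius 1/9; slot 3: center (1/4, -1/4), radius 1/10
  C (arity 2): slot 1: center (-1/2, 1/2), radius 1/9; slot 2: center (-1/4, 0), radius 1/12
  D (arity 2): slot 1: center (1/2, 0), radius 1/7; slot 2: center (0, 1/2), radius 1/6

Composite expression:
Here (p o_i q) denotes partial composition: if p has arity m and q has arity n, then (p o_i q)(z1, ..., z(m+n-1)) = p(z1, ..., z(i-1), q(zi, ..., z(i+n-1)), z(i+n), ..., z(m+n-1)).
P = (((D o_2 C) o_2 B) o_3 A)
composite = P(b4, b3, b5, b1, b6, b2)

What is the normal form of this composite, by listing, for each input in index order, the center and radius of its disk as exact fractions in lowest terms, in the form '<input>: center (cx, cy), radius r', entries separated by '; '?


b1: center (-73/972, 1123/1944), radius 1/2430; b2: center (-1/24, 1/2), radius 1/72; b3: center (-1/12, 127/216), radius 1/486; b4: center (1/2, 0), radius 1/7; b5: center (-2/27, 125/216), radius 1/2430; b6: center (-17/216, 125/216), radius 1/540


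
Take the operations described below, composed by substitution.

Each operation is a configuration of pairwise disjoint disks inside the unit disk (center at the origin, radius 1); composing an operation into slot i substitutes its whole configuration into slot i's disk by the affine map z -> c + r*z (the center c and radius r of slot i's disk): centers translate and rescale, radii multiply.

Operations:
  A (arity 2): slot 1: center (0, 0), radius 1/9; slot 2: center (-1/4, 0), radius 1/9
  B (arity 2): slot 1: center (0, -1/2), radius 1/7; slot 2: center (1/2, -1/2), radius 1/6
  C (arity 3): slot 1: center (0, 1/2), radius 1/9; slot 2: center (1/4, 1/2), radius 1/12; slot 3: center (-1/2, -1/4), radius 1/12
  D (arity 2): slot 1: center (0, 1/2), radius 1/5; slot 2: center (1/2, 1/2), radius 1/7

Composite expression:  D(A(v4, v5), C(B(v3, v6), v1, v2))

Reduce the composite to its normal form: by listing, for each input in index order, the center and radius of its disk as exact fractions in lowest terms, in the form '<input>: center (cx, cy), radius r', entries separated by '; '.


v1: center (15/28, 4/7), radius 1/84; v2: center (3/7, 13/28), radius 1/84; v3: center (1/2, 71/126), radius 1/441; v4: center (0, 1/2), radius 1/45; v5: center (-1/20, 1/2), radius 1/45; v6: center (32/63, 71/126), radius 1/378

Each v-disk chains the slot maps above it in D; radii multiply.
v4: after 2 affine steps, its disk has center (0, 1/2), radius 1/45
v5: after 2 affine steps, its disk has center (-1/20, 1/2), radius 1/45
v3: after 3 affine steps, its disk has center (1/2, 71/126), radius 1/441
v6: after 3 affine steps, its disk has center (32/63, 71/126), radius 1/378
v1: after 2 affine steps, its disk has center (15/28, 4/7), radius 1/84
v2: after 2 affine steps, its disk has center (3/7, 13/28), radius 1/84


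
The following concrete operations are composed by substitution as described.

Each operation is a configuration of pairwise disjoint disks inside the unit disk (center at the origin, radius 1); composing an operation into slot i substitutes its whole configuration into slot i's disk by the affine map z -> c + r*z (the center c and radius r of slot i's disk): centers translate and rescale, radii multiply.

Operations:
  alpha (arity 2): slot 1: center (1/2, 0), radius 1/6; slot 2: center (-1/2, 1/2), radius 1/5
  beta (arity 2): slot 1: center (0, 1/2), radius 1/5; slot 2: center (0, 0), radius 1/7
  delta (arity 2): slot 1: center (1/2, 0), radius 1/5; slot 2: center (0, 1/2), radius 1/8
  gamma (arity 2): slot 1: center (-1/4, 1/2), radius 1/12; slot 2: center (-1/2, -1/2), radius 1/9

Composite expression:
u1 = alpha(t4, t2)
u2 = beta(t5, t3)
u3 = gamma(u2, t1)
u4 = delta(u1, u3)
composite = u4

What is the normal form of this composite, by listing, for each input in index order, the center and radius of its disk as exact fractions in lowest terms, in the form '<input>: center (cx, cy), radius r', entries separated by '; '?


Nesting under delta composes maps z -> c + r*z down each t-path.
input t4: applying the 2 nested substitutions gives center (3/5, 0), radius 1/30
input t2: applying the 2 nested substitutions gives center (2/5, 1/10), radius 1/25
input t5: applying the 3 nested substitutions gives center (-1/32, 109/192), radius 1/480
input t3: applying the 3 nested substitutions gives center (-1/32, 9/16), radius 1/672
input t1: applying the 2 nested substitutions gives center (-1/16, 7/16), radius 1/72

t1: center (-1/16, 7/16), radius 1/72; t2: center (2/5, 1/10), radius 1/25; t3: center (-1/32, 9/16), radius 1/672; t4: center (3/5, 0), radius 1/30; t5: center (-1/32, 109/192), radius 1/480


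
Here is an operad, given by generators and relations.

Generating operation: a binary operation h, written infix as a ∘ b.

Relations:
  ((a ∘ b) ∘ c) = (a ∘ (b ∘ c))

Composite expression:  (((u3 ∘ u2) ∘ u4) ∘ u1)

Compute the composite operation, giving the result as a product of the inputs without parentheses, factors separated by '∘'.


u3 ∘ u2 ∘ u4 ∘ u1


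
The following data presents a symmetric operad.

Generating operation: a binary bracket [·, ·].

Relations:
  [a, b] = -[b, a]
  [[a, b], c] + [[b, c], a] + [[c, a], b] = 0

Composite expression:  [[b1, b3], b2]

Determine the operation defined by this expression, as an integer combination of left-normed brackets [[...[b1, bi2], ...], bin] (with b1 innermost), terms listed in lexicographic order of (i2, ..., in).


[[b1, b3], b2]

Skip Jacobi rewriting: expand, keep b1-initial words, read off terms.
Composite bracket: [[b1, b3], b2]
Expanding via [a, b] = ab - ba: 4 signed words (2^2 = 4).
The b1-initial words carry the normal form:
  the word b1b3b2 carries sign +1 and contributes +[[b1, b3], b2]


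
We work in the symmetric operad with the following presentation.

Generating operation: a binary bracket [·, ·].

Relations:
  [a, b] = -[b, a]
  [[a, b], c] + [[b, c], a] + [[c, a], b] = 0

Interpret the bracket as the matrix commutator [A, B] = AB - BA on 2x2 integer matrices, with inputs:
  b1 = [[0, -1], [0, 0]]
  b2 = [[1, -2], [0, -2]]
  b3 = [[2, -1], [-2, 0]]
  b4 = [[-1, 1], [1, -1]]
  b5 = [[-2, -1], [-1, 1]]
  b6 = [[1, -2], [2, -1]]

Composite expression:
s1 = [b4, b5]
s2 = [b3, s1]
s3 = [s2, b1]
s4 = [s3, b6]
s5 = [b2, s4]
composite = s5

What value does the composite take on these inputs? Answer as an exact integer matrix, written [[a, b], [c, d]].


[b4, b5] = [[0, 3], [-3, 0]]
[b3, [b4, b5]] = [[9, 6], [6, -9]]
[[b3, [b4, b5]], b1] = [[6, -18], [0, -6]]
[[[b3, [b4, b5]], b1], b6] = [[-36, 12], [-24, 36]]
[b2, [[[b3, [b4, b5]], b1], b6]] = [[48, -108], [72, -48]]

[[48, -108], [72, -48]]


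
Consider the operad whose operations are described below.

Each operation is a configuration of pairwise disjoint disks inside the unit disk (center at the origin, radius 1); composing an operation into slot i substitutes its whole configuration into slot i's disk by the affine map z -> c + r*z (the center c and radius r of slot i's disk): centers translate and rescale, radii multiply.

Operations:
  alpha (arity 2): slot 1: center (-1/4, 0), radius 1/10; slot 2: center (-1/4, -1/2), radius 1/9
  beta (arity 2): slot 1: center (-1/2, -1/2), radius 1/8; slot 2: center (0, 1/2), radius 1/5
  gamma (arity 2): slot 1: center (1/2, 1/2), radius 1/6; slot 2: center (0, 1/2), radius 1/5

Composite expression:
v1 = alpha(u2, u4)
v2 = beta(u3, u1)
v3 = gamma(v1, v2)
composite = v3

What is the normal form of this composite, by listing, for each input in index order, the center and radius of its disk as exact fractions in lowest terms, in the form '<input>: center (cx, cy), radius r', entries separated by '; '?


u1: center (0, 3/5), radius 1/25; u2: center (11/24, 1/2), radius 1/60; u3: center (-1/10, 2/5), radius 1/40; u4: center (11/24, 5/12), radius 1/54

Follow each u-input down from gamma: c' goes to c + r*c', radius to r*r'.
tracing u2 down its 2-map path: center (11/24, 1/2), radius 1/60
tracing u4 down its 2-map path: center (11/24, 5/12), radius 1/54
tracing u3 down its 2-map path: center (-1/10, 2/5), radius 1/40
tracing u1 down its 2-map path: center (0, 3/5), radius 1/25


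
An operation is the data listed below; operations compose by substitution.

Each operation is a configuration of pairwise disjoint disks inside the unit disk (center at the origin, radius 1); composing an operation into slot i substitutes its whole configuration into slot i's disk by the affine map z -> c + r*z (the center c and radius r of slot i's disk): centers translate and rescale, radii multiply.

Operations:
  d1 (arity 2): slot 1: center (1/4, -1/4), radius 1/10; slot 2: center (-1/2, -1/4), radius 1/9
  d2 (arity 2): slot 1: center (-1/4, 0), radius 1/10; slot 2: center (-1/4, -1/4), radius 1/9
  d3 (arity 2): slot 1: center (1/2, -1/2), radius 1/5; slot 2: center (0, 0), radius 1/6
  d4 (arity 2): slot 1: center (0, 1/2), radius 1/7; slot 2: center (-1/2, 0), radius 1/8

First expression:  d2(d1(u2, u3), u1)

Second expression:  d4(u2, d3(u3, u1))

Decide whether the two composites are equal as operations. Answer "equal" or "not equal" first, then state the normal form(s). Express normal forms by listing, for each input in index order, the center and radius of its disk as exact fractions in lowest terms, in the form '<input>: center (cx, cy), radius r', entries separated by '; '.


The first expression reduces to u1: center (-1/4, -1/4), radius 1/9; u2: center (-9/40, -1/40), radius 1/100; u3: center (-3/10, -1/40), radius 1/90
The second expression reduces to u1: center (-1/2, 0), radius 1/48; u2: center (0, 1/2), radius 1/7; u3: center (-7/16, -1/16), radius 1/40
The forms do not match — not equal.

not equal — first u1: center (-1/4, -1/4), radius 1/9; u2: center (-9/40, -1/40), radius 1/100; u3: center (-3/10, -1/40), radius 1/90, second u1: center (-1/2, 0), radius 1/48; u2: center (0, 1/2), radius 1/7; u3: center (-7/16, -1/16), radius 1/40


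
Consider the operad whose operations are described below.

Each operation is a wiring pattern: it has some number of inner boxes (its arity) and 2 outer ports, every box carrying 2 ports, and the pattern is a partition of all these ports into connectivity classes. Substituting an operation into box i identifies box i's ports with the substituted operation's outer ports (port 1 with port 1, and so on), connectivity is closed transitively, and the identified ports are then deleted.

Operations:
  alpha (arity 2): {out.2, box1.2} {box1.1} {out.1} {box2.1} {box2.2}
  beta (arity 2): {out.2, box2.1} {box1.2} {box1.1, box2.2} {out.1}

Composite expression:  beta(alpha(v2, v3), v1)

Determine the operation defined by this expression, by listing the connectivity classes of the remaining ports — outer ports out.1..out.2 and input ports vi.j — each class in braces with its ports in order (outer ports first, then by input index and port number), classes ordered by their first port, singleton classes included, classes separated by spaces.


{out.1} {out.2, v1.1} {v1.2} {v2.1} {v2.2} {v3.1} {v3.2}

Substituting into beta glues patterns; closure does the rest.
after alpha, the pattern on (v2, v3) reads {out.1} {out.2, v2.2} {v2.1} {v3.1} {v3.2} (out.j = its outer ports)
after beta, the pattern on (v2, v3, v1) reads {out.1} {out.2, v1.1} {v1.2} {v2.1} {v2.2} {v3.1} {v3.2} (out.j = its outer ports)


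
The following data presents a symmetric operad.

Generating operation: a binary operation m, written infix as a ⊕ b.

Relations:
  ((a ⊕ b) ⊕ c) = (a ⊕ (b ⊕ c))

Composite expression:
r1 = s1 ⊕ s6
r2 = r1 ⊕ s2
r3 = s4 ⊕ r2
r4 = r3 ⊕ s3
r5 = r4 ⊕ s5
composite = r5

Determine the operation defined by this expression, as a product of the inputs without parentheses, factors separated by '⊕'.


All parenthesizations of m agree; list the s-inputs left to right.
(s1 ⊕ s6) collapses to s1 ⊕ s6
((s1 ⊕ s6) ⊕ s2) collapses to s1 ⊕ s6 ⊕ s2
(s4 ⊕ ((s1 ⊕ s6) ⊕ s2)) collapses to s4 ⊕ s1 ⊕ s6 ⊕ s2
((s4 ⊕ ((s1 ⊕ s6) ⊕ s2)) ⊕ s3) collapses to s4 ⊕ s1 ⊕ s6 ⊕ s2 ⊕ s3
(((s4 ⊕ ((s1 ⊕ s6) ⊕ s2)) ⊕ s3) ⊕ s5) collapses to s4 ⊕ s1 ⊕ s6 ⊕ s2 ⊕ s3 ⊕ s5

s4 ⊕ s1 ⊕ s6 ⊕ s2 ⊕ s3 ⊕ s5


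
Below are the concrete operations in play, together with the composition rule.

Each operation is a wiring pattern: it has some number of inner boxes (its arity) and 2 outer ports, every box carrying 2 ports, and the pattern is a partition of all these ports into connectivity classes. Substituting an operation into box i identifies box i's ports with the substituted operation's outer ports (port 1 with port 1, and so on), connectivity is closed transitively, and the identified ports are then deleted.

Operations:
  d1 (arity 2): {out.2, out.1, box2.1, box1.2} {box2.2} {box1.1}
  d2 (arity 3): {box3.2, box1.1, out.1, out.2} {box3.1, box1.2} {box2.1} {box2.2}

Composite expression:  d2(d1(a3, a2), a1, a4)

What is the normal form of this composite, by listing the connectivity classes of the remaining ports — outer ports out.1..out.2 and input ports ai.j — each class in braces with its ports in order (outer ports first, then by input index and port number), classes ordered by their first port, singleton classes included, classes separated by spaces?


{out.1, out.2, a2.1, a3.2, a4.1, a4.2} {a1.1} {a1.2} {a2.2} {a3.1}

Treat the ports identified at d2 as solder joints: merge, then drop.
d1 over (a3, a2) gives {out.1, out.2, a2.1, a3.2} {a2.2} {a3.1}, out.j being that stage's outer ports
d2 over (a3, a2, a1, a4) gives {out.1, out.2, a2.1, a3.2, a4.1, a4.2} {a1.1} {a1.2} {a2.2} {a3.1}, out.j being that stage's outer ports


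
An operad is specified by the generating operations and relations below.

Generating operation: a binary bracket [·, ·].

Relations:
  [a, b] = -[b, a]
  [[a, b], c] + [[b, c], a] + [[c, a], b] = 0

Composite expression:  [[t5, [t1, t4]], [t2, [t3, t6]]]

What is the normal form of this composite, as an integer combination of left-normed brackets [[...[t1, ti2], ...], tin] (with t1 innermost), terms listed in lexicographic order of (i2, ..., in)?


-[[[[[t1, t4], t5], t2], t3], t6] + [[[[[t1, t4], t5], t2], t6], t3] + [[[[[t1, t4], t5], t3], t6], t2] - [[[[[t1, t4], t5], t6], t3], t2]


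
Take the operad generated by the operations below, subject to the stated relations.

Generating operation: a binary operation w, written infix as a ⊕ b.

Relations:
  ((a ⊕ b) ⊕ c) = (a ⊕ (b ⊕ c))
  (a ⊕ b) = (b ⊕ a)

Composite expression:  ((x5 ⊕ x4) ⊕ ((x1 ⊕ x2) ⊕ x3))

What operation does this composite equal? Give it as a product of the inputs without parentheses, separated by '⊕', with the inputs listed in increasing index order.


x1 ⊕ x2 ⊕ x3 ⊕ x4 ⊕ x5


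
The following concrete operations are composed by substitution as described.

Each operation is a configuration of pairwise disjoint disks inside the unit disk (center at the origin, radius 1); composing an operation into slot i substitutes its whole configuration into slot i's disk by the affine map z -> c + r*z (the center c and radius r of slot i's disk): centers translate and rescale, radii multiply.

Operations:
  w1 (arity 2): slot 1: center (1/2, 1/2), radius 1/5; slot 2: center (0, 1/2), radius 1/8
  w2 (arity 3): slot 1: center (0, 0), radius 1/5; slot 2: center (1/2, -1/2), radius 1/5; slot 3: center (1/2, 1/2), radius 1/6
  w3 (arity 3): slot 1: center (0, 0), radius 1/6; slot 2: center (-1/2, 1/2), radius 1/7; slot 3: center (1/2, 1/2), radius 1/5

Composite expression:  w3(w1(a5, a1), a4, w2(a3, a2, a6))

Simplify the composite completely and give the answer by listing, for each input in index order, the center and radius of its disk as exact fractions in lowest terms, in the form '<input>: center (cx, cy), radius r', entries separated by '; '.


a1: center (0, 1/12), radius 1/48; a2: center (3/5, 2/5), radius 1/25; a3: center (1/2, 1/2), radius 1/25; a4: center (-1/2, 1/2), radius 1/7; a5: center (1/12, 1/12), radius 1/30; a6: center (3/5, 3/5), radius 1/30


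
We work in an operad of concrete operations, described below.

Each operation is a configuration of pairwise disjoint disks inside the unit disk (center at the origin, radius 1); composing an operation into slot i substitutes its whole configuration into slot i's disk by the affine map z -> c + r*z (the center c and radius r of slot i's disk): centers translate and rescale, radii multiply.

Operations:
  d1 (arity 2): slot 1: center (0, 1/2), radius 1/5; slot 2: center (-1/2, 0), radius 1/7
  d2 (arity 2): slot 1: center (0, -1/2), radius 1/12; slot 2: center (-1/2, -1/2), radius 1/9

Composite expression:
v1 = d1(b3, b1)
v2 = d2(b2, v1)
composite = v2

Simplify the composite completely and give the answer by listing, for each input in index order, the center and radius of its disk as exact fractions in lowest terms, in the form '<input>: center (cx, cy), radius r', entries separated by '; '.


b1: center (-5/9, -1/2), radius 1/63; b2: center (0, -1/2), radius 1/12; b3: center (-1/2, -4/9), radius 1/45


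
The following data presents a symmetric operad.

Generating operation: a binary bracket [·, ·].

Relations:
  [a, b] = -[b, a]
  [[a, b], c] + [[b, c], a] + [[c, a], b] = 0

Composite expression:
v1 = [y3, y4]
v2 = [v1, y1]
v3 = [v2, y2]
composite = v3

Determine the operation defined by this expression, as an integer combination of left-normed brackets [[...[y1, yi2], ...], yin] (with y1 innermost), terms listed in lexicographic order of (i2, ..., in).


-[[[y1, y3], y4], y2] + [[[y1, y4], y3], y2]


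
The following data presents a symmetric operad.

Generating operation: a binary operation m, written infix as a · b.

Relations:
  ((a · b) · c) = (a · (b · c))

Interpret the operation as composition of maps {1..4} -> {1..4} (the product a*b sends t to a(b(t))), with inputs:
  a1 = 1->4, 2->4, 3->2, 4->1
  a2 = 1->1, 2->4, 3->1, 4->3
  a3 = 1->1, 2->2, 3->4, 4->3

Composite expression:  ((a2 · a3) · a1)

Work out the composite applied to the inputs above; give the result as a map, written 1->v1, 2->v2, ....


1->1, 2->1, 3->4, 4->1


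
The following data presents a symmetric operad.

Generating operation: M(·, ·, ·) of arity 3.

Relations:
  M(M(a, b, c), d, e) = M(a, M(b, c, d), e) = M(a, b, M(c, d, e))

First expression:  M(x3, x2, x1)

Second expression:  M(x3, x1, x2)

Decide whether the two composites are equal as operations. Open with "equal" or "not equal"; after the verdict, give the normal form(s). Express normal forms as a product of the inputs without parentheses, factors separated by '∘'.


not equal — first x3 ∘ x2 ∘ x1, second x3 ∘ x1 ∘ x2

The first expression reduces to x3 ∘ x2 ∘ x1
The second expression reduces to x3 ∘ x1 ∘ x2
Distinct normal forms: not equal.


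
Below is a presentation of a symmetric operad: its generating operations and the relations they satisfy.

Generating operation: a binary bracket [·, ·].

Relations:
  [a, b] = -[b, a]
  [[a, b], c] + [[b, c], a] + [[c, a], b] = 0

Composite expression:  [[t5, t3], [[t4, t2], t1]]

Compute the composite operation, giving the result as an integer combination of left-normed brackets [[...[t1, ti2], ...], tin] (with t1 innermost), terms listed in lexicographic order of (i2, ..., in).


[[[[t1, t2], t4], t3], t5] - [[[[t1, t2], t4], t5], t3] - [[[[t1, t4], t2], t3], t5] + [[[[t1, t4], t2], t5], t3]


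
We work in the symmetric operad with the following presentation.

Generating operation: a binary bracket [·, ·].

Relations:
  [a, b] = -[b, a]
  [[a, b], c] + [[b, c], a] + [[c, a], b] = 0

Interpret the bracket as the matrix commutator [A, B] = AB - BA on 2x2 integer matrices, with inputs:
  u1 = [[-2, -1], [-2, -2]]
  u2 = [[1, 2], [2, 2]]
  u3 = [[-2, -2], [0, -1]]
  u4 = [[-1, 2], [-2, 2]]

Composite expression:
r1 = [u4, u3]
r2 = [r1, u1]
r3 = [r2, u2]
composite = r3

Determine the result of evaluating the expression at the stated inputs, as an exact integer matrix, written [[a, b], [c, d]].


[[48, -48], [72, -48]]

[u4, u3] = [[-4, 8], [2, 4]]
[[u4, u3], u1] = [[-14, 8], [-16, 14]]
[[[u4, u3], u1], u2] = [[48, -48], [72, -48]]


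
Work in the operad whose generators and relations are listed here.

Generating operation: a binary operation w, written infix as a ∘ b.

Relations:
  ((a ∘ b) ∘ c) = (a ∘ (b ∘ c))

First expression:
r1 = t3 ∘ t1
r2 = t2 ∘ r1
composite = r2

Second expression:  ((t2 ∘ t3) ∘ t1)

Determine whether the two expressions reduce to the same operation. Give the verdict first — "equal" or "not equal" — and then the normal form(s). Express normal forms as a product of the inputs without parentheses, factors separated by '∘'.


equal; both compose to t2 ∘ t3 ∘ t1

The first composite normalizes to t2 ∘ t3 ∘ t1
The second composite normalizes to t2 ∘ t3 ∘ t1
The forms coincide; equal.


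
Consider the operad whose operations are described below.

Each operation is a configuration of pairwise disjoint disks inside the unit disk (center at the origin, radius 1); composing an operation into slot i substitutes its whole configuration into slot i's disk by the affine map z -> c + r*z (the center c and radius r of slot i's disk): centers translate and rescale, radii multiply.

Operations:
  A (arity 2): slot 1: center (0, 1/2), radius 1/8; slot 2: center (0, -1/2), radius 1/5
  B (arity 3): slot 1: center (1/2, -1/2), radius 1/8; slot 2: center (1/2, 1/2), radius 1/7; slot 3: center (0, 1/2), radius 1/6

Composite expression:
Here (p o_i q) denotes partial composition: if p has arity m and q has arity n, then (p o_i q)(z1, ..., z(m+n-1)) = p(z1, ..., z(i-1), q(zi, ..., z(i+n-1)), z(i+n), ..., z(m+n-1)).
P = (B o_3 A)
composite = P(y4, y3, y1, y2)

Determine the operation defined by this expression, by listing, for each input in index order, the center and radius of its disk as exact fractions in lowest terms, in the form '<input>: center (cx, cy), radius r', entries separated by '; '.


y1: center (0, 7/12), radius 1/48; y2: center (0, 5/12), radius 1/30; y3: center (1/2, 1/2), radius 1/7; y4: center (1/2, -1/2), radius 1/8


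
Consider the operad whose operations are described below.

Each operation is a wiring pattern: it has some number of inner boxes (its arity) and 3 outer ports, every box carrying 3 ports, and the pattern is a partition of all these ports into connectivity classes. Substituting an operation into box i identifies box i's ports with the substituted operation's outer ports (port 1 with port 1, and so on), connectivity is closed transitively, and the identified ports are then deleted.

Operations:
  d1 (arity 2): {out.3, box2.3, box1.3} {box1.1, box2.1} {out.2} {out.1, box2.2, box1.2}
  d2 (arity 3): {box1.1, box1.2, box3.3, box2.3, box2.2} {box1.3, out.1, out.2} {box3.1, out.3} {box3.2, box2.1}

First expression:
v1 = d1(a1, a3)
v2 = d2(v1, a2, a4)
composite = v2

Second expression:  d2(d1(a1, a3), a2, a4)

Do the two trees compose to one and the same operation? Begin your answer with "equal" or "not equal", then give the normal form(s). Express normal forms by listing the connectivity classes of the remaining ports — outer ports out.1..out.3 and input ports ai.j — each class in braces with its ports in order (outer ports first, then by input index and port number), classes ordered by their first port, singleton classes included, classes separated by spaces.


equal: each reduces to {out.1, out.2, a1.3, a3.3} {out.3, a4.1} {a1.1, a3.1} {a1.2, a2.2, a2.3, a3.2, a4.3} {a2.1, a4.2}

The first expression, normalized: {out.1, out.2, a1.3, a3.3} {out.3, a4.1} {a1.1, a3.1} {a1.2, a2.2, a2.3, a3.2, a4.3} {a2.1, a4.2}
The second expression, normalized: {out.1, out.2, a1.3, a3.3} {out.3, a4.1} {a1.1, a3.1} {a1.2, a2.2, a2.3, a3.2, a4.3} {a2.1, a4.2}
The forms coincide; equal.


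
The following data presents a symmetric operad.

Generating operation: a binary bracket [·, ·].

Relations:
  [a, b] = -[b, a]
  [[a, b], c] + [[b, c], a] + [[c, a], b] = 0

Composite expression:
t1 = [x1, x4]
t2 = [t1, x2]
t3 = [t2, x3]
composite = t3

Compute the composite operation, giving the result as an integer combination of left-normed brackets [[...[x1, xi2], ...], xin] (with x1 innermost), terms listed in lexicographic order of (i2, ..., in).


[[[x1, x4], x2], x3]
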